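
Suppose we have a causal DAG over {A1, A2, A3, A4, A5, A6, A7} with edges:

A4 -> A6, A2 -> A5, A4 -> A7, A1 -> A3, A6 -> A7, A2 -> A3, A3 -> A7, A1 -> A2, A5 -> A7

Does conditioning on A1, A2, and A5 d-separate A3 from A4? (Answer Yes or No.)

6 paths connect A3 and A4; each must be blocked for d-separation to hold:
Path 1: A3 → A7 ← A4
  A7 is a collider here and neither A7 nor any of its descendants is conditioned on, so the collider stays closed — the path is blocked at A7.
Path 2: A3 → A7 ← A6 ← A4
  A7 is a collider here and neither A7 nor any of its descendants is conditioned on, so the collider stays closed — the path is blocked at A7.
Path 3: A3 ← A1 → A2 → A5 → A7 ← A4
  A1 is a fork here and A1 is conditioned on, so the path is blocked at A1.
Path 4: A3 ← A1 → A2 → A5 → A7 ← A6 ← A4
  A1 is a fork here and A1 is conditioned on, so the path is blocked at A1.
Path 5: A3 ← A2 → A5 → A7 ← A4
  A2 is a fork here and A2 is conditioned on, so the path is blocked at A2.
Path 6: A3 ← A2 → A5 → A7 ← A6 ← A4
  A2 is a fork here and A2 is conditioned on, so the path is blocked at A2.
All paths are blocked; A3 ⊥ A4 | {A1, A2, A5} holds.

Yes — A3 and A4 are d-separated given {A1, A2, A5}.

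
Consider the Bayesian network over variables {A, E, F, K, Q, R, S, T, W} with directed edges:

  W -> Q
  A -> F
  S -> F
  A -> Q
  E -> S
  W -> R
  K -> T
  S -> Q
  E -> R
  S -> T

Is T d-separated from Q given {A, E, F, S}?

Yes — T and Q are d-separated given {A, E, F, S}.

There are 3 undirected paths between T and Q; checking each against the conditioning set {A, E, F, S}:
Path 1: T ← S → Q
  S is a fork here and S is conditioned on, so the path is blocked at S.
Path 2: T ← S ← E → R ← W → Q
  S is a chain here and S is conditioned on, so the path is blocked at S.
Path 3: T ← S → F ← A → Q
  S is a fork here and S is conditioned on, so the path is blocked at S.
All paths are blocked; T ⊥ Q | {A, E, F, S} holds.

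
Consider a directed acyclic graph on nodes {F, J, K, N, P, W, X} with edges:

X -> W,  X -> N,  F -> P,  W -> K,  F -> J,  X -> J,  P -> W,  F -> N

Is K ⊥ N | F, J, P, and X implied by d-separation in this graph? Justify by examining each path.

There are 4 undirected paths between K and N; checking each against the conditioning set {F, J, P, X}:
  1. K ← W ← X → N — W:chain[open]; X:fork[blocks] ⇒ blocked
  2. K ← W ← X → J ← F → N — W:chain[open]; X:fork[blocks]; J:collider[open]; F:fork[blocks] ⇒ blocked
  3. K ← W ← P ← F → N — W:chain[open]; P:chain[blocks]; F:fork[blocks] ⇒ blocked
  4. K ← W ← P ← F → J ← X → N — W:chain[open]; P:chain[blocks]; F:fork[blocks]; J:collider[open]; X:fork[blocks] ⇒ blocked
All paths are blocked; K ⊥ N | {F, J, P, X} holds.

Yes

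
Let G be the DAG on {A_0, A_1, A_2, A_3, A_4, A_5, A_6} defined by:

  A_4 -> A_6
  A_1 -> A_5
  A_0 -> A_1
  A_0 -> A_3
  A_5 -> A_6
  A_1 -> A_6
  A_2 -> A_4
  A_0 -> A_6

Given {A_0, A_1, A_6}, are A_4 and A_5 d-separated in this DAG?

We examine all 3 paths between A_4 and A_5:
Path 1: A_4 → A_6 ← A_0 → A_1 → A_5
  A_0 is a fork here and A_0 is conditioned on, so the path is blocked at A_0.
Path 2: A_4 → A_6 ← A_1 → A_5
  A_1 is a fork here and A_1 is conditioned on, so the path is blocked at A_1.
Path 3: A_4 → A_6 ← A_5
  A_6 is a collider and A_6 is conditioned on, which opens it — no node blocks this path, so it is active.
Because an active path exists, A_4 and A_5 are not d-separated.

No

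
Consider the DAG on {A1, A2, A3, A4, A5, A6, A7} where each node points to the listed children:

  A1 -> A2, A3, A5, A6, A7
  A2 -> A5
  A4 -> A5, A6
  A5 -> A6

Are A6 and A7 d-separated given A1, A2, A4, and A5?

Yes

Enumerating the 5 paths from A6 to A7 and testing each for blocking by {A1, A2, A4, A5}:
Path 1: A6 ← A5 ← A2 ← A1 → A7
  A5 is a chain here and A5 is conditioned on, so the path is blocked at A5.
Path 2: A6 ← A5 ← A1 → A7
  A5 is a chain here and A5 is conditioned on, so the path is blocked at A5.
Path 3: A6 ← A1 → A7
  A1 is a fork here and A1 is conditioned on, so the path is blocked at A1.
Path 4: A6 ← A4 → A5 ← A2 ← A1 → A7
  A4 is a fork here and A4 is conditioned on, so the path is blocked at A4.
Path 5: A6 ← A4 → A5 ← A1 → A7
  A4 is a fork here and A4 is conditioned on, so the path is blocked at A4.
Every path is blocked, so A6 and A7 are d-separated given {A1, A2, A4, A5}.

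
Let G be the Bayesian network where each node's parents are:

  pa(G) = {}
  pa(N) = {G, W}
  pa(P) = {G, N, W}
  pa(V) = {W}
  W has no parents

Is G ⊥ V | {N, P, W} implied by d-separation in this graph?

Yes

There are 4 undirected paths between G and V; checking each against the conditioning set {N, P, W}:
  1. G → N → P ← W → V — N:chain[blocks]; P:collider[open]; W:fork[blocks] ⇒ blocked
  2. G → N ← W → V — N:collider[open]; W:fork[blocks] ⇒ blocked
  3. G → P ← N ← W → V — P:collider[open]; N:chain[blocks]; W:fork[blocks] ⇒ blocked
  4. G → P ← W → V — P:collider[open]; W:fork[blocks] ⇒ blocked
Since every path is blocked, d-separation holds.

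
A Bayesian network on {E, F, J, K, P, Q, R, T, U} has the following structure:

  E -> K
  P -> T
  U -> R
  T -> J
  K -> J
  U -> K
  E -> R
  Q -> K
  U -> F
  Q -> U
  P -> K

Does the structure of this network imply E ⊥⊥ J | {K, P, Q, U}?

Yes

Enumerating the 6 paths from E to J and testing each for blocking by {K, P, Q, U}:
  1. E → R ← U ← Q → K ← P → T → J — R:collider[blocks]; U:chain[blocks]; Q:fork[blocks]; K:collider[open]; P:fork[blocks]; T:chain[open] ⇒ blocked
  2. E → R ← U ← Q → K → J — R:collider[blocks]; U:chain[blocks]; Q:fork[blocks]; K:chain[blocks] ⇒ blocked
  3. E → R ← U → K ← P → T → J — R:collider[blocks]; U:fork[blocks]; K:collider[open]; P:fork[blocks]; T:chain[open] ⇒ blocked
  4. E → R ← U → K → J — R:collider[blocks]; U:fork[blocks]; K:chain[blocks] ⇒ blocked
  5. E → K ← P → T → J — K:collider[open]; P:fork[blocks]; T:chain[open] ⇒ blocked
  6. E → K → J — K:chain[blocks] ⇒ blocked
Every path is blocked, so E and J are d-separated given {K, P, Q, U}.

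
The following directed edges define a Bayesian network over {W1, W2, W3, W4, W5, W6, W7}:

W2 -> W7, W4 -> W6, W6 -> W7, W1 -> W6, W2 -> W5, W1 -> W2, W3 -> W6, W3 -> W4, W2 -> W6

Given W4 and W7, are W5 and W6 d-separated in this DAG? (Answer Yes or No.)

No

We examine all 3 paths between W5 and W6:
Path 1: W5 ← W2 ← W1 → W6
  W2 is a chain and W2 is not conditioned on; W1 is a fork and W1 is not conditioned on — no node blocks this path, so it is active.
Path 2: W5 ← W2 → W7 ← W6
  W2 is a fork and W2 is not conditioned on; W7 is a collider and W7 is conditioned on, which opens it — no node blocks this path, so it is active.
Path 3: W5 ← W2 → W6
  W2 is a fork and W2 is not conditioned on — no node blocks this path, so it is active.
At least one path is unblocked, so d-separation fails.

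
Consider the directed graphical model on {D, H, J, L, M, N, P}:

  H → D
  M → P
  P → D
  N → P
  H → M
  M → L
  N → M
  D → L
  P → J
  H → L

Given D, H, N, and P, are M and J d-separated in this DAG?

Yes

6 paths connect M and J; each must be blocked for d-separation to hold:
Path 1: M → P → J
  P is a chain here and P is conditioned on, so the path is blocked at P.
Path 2: M → L ← D ← P → J
  L is a collider here and neither L nor any of its descendants is conditioned on, so the collider stays closed — the path is blocked at L.
Path 3: M → L ← H → D ← P → J
  L is a collider here and neither L nor any of its descendants is conditioned on, so the collider stays closed — the path is blocked at L.
Path 4: M ← H → D ← P → J
  H is a fork here and H is conditioned on, so the path is blocked at H.
Path 5: M ← H → L ← D ← P → J
  H is a fork here and H is conditioned on, so the path is blocked at H.
Path 6: M ← N → P → J
  N is a fork here and N is conditioned on, so the path is blocked at N.
All paths are blocked; M ⊥ J | {D, H, N, P} holds.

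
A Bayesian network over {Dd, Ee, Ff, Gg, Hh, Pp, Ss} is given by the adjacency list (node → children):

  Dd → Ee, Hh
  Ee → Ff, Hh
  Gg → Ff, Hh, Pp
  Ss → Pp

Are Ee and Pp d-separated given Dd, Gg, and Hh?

Yes

There are 3 undirected paths between Ee and Pp; checking each against the conditioning set {Dd, Gg, Hh}:
Path 1: Ee → Hh ← Gg → Pp
  Gg is a fork here and Gg is conditioned on, so the path is blocked at Gg.
Path 2: Ee → Ff ← Gg → Pp
  Ff is a collider here and neither Ff nor any of its descendants is conditioned on, so the collider stays closed — the path is blocked at Ff.
Path 3: Ee ← Dd → Hh ← Gg → Pp
  Dd is a fork here and Dd is conditioned on, so the path is blocked at Dd.
Every path is blocked, so Ee and Pp are d-separated given {Dd, Gg, Hh}.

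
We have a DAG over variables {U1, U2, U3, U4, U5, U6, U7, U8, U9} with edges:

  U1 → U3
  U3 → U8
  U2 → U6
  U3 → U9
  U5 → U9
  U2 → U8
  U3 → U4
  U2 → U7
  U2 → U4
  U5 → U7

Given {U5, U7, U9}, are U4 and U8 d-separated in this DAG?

We examine all 4 paths between U4 and U8:
Path 1: U4 ← U3 → U9 ← U5 → U7 ← U2 → U8
  U5 is a fork here and U5 is conditioned on, so the path is blocked at U5.
Path 2: U4 ← U3 → U8
  U3 is a fork and U3 is not conditioned on — no node blocks this path, so it is active.
Path 3: U4 ← U2 → U7 ← U5 → U9 ← U3 → U8
  U5 is a fork here and U5 is conditioned on, so the path is blocked at U5.
Path 4: U4 ← U2 → U8
  U2 is a fork and U2 is not conditioned on — no node blocks this path, so it is active.
Because an active path exists, U4 and U8 are not d-separated.

No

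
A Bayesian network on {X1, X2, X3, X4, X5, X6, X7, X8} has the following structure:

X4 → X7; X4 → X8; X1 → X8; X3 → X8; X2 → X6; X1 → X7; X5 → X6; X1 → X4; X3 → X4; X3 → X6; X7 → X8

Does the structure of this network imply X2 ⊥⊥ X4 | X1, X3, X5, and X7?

Yes

6 paths connect X2 and X4; each must be blocked for d-separation to hold:
  1. X2 → X6 ← X3 → X8 ← X4 — X6:collider[blocks]; X3:fork[blocks]; X8:collider[blocks] ⇒ blocked
  2. X2 → X6 ← X3 → X8 ← X1 → X4 — X6:collider[blocks]; X3:fork[blocks]; X8:collider[blocks]; X1:fork[blocks] ⇒ blocked
  3. X2 → X6 ← X3 → X8 ← X1 → X7 ← X4 — X6:collider[blocks]; X3:fork[blocks]; X8:collider[blocks]; X1:fork[blocks]; X7:collider[open] ⇒ blocked
  4. X2 → X6 ← X3 → X8 ← X7 ← X4 — X6:collider[blocks]; X3:fork[blocks]; X8:collider[blocks]; X7:chain[blocks] ⇒ blocked
  5. X2 → X6 ← X3 → X8 ← X7 ← X1 → X4 — X6:collider[blocks]; X3:fork[blocks]; X8:collider[blocks]; X7:chain[blocks]; X1:fork[blocks] ⇒ blocked
  6. X2 → X6 ← X3 → X4 — X6:collider[blocks]; X3:fork[blocks] ⇒ blocked
Since every path is blocked, d-separation holds.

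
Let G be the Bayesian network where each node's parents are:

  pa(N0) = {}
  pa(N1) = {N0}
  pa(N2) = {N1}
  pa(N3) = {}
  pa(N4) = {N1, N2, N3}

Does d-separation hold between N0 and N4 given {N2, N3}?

There are 2 undirected paths between N0 and N4; checking each against the conditioning set {N2, N3}:
Path 1: N0 → N1 → N2 → N4
  N2 is a chain here and N2 is conditioned on, so the path is blocked at N2.
Path 2: N0 → N1 → N4
  N1 is a chain and N1 is not conditioned on — no node blocks this path, so it is active.
Because an active path exists, N0 and N4 are not d-separated.

No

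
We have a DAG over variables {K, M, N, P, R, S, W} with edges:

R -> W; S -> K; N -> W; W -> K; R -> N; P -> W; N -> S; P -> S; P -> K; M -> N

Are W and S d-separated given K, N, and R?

Enumerating the 6 paths from W to S and testing each for blocking by {K, N, R}:
  1. W → K ← P → S — K:collider[open]; P:fork[open] ⇒ active
  2. W → K ← S — K:collider[open] ⇒ active
  3. W ← N → S — N:fork[blocks] ⇒ blocked
  4. W ← P → K ← S — P:fork[open]; K:collider[open] ⇒ active
  5. W ← P → S — P:fork[open] ⇒ active
  6. W ← R → N → S — R:fork[blocks]; N:chain[blocks] ⇒ blocked
Since the path W → K ← P → S is active, W and S are not d-separated given {K, N, R}.

No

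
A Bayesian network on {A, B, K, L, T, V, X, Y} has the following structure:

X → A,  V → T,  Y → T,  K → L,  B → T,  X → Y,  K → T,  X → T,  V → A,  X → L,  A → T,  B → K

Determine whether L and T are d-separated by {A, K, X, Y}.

We examine all 6 paths between L and T:
Path 1: L ← K → T
  K is a fork here and K is conditioned on, so the path is blocked at K.
Path 2: L ← K ← B → T
  K is a chain here and K is conditioned on, so the path is blocked at K.
Path 3: L ← X → Y → T
  X is a fork here and X is conditioned on, so the path is blocked at X.
Path 4: L ← X → T
  X is a fork here and X is conditioned on, so the path is blocked at X.
Path 5: L ← X → A → T
  X is a fork here and X is conditioned on, so the path is blocked at X.
Path 6: L ← X → A ← V → T
  X is a fork here and X is conditioned on, so the path is blocked at X.
Since every path is blocked, d-separation holds.

Yes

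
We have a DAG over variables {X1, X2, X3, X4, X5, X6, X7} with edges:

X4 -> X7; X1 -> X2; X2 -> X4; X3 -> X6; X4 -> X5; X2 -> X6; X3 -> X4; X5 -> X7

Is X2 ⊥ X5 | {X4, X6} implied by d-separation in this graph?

There are 4 undirected paths between X2 and X5; checking each against the conditioning set {X4, X6}:
Path 1: X2 → X4 → X7 ← X5
  X4 is a chain here and X4 is conditioned on, so the path is blocked at X4.
Path 2: X2 → X4 → X5
  X4 is a chain here and X4 is conditioned on, so the path is blocked at X4.
Path 3: X2 → X6 ← X3 → X4 → X7 ← X5
  X4 is a chain here and X4 is conditioned on, so the path is blocked at X4.
Path 4: X2 → X6 ← X3 → X4 → X5
  X4 is a chain here and X4 is conditioned on, so the path is blocked at X4.
Since every path is blocked, d-separation holds.

Yes — X2 and X5 are d-separated given {X4, X6}.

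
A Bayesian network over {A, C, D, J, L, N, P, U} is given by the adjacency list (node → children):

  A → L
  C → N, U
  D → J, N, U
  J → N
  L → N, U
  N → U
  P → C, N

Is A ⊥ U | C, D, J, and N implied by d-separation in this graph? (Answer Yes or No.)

Enumerating the 6 paths from A to U and testing each for blocking by {C, D, J, N}:
  1. A → L → N ← J ← D → U — L:chain[open]; N:collider[open]; J:chain[blocks]; D:fork[blocks] ⇒ blocked
  2. A → L → N → U — L:chain[open]; N:chain[blocks] ⇒ blocked
  3. A → L → N ← P → C → U — L:chain[open]; N:collider[open]; P:fork[open]; C:chain[blocks] ⇒ blocked
  4. A → L → N ← D → U — L:chain[open]; N:collider[open]; D:fork[blocks] ⇒ blocked
  5. A → L → N ← C → U — L:chain[open]; N:collider[open]; C:fork[blocks] ⇒ blocked
  6. A → L → U — L:chain[open] ⇒ active
Because an active path exists, A and U are not d-separated.

No — A and U are not d-separated given {C, D, J, N}.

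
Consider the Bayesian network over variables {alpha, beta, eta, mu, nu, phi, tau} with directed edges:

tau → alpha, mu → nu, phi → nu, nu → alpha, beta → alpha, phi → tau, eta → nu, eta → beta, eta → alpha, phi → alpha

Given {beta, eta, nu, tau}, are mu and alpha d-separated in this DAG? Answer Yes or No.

No

Enumerating the 5 paths from mu to alpha and testing each for blocking by {beta, eta, nu, tau}:
Path 1: mu → nu → alpha
  nu is a chain here and nu is conditioned on, so the path is blocked at nu.
Path 2: mu → nu ← phi → tau → alpha
  tau is a chain here and tau is conditioned on, so the path is blocked at tau.
Path 3: mu → nu ← phi → alpha
  nu is a collider and nu is conditioned on, which opens it; phi is a fork and phi is not conditioned on — no node blocks this path, so it is active.
Path 4: mu → nu ← eta → beta → alpha
  eta is a fork here and eta is conditioned on, so the path is blocked at eta.
Path 5: mu → nu ← eta → alpha
  eta is a fork here and eta is conditioned on, so the path is blocked at eta.
Because an active path exists, mu and alpha are not d-separated.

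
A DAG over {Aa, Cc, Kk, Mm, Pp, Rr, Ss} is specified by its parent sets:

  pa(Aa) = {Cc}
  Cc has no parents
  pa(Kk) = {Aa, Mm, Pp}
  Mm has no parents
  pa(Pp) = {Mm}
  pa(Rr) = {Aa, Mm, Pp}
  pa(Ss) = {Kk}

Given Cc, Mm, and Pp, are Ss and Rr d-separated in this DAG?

No

We examine all 5 paths between Ss and Rr:
  1. Ss ← Kk ← Mm → Rr — Kk:chain[open]; Mm:fork[blocks] ⇒ blocked
  2. Ss ← Kk ← Mm → Pp → Rr — Kk:chain[open]; Mm:fork[blocks]; Pp:chain[blocks] ⇒ blocked
  3. Ss ← Kk ← Aa → Rr — Kk:chain[open]; Aa:fork[open] ⇒ active
  4. Ss ← Kk ← Pp → Rr — Kk:chain[open]; Pp:fork[blocks] ⇒ blocked
  5. Ss ← Kk ← Pp ← Mm → Rr — Kk:chain[open]; Pp:chain[blocks]; Mm:fork[blocks] ⇒ blocked
At least one path is unblocked, so d-separation fails.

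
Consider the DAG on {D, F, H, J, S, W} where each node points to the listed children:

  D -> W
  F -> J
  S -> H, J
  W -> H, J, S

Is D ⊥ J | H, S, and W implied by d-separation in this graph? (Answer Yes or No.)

Yes

We examine all 3 paths between D and J:
Path 1: D → W → J
  W is a chain here and W is conditioned on, so the path is blocked at W.
Path 2: D → W → H ← S → J
  W is a chain here and W is conditioned on, so the path is blocked at W.
Path 3: D → W → S → J
  W is a chain here and W is conditioned on, so the path is blocked at W.
Since every path is blocked, d-separation holds.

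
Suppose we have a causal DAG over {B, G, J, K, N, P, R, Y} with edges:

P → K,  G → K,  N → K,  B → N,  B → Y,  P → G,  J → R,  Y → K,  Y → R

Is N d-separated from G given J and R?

There are 4 undirected paths between N and G; checking each against the conditioning set {J, R}:
  1. N → K ← G — K:collider[blocks] ⇒ blocked
  2. N → K ← P → G — K:collider[blocks]; P:fork[open] ⇒ blocked
  3. N ← B → Y → K ← G — B:fork[open]; Y:chain[open]; K:collider[blocks] ⇒ blocked
  4. N ← B → Y → K ← P → G — B:fork[open]; Y:chain[open]; K:collider[blocks]; P:fork[open] ⇒ blocked
Since every path is blocked, d-separation holds.

Yes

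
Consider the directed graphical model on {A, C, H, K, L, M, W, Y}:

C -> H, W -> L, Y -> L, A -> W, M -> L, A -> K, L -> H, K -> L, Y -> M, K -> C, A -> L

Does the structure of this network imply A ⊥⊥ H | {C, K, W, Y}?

6 paths connect A and H; each must be blocked for d-separation to hold:
  1. A → K → C → H — K:chain[blocks]; C:chain[blocks] ⇒ blocked
  2. A → K → L → H — K:chain[blocks]; L:chain[open] ⇒ blocked
  3. A → W → L ← K → C → H — W:chain[blocks]; L:collider[blocks]; K:fork[blocks]; C:chain[blocks] ⇒ blocked
  4. A → W → L → H — W:chain[blocks]; L:chain[open] ⇒ blocked
  5. A → L ← K → C → H — L:collider[blocks]; K:fork[blocks]; C:chain[blocks] ⇒ blocked
  6. A → L → H — L:chain[open] ⇒ active
At least one path is unblocked, so d-separation fails.

No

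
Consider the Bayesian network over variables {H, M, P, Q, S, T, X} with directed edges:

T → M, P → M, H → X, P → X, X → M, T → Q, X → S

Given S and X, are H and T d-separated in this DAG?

Yes

There are 2 undirected paths between H and T; checking each against the conditioning set {S, X}:
  1. H → X ← P → M ← T — X:collider[open]; P:fork[open]; M:collider[blocks] ⇒ blocked
  2. H → X → M ← T — X:chain[blocks]; M:collider[blocks] ⇒ blocked
All paths are blocked; H ⊥ T | {S, X} holds.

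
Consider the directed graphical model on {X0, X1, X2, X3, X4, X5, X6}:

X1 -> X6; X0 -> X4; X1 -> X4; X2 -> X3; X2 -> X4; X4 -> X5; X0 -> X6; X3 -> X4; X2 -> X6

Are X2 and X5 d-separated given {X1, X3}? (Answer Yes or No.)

No — X2 and X5 are not d-separated given {X1, X3}.

4 paths connect X2 and X5; each must be blocked for d-separation to hold:
Path 1: X2 → X4 → X5
  X4 is a chain and X4 is not conditioned on — no node blocks this path, so it is active.
Path 2: X2 → X3 → X4 → X5
  X3 is a chain here and X3 is conditioned on, so the path is blocked at X3.
Path 3: X2 → X6 ← X0 → X4 → X5
  X6 is a collider here and neither X6 nor any of its descendants is conditioned on, so the collider stays closed — the path is blocked at X6.
Path 4: X2 → X6 ← X1 → X4 → X5
  X6 is a collider here and neither X6 nor any of its descendants is conditioned on, so the collider stays closed — the path is blocked at X6.
At least one path is unblocked, so d-separation fails.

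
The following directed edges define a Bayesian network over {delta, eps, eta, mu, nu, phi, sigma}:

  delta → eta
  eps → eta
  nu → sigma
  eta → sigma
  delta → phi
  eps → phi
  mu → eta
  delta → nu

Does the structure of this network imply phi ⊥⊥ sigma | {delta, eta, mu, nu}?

4 paths connect phi and sigma; each must be blocked for d-separation to hold:
Path 1: phi ← delta → eta → sigma
  delta is a fork here and delta is conditioned on, so the path is blocked at delta.
Path 2: phi ← delta → nu → sigma
  delta is a fork here and delta is conditioned on, so the path is blocked at delta.
Path 3: phi ← eps → eta → sigma
  eta is a chain here and eta is conditioned on, so the path is blocked at eta.
Path 4: phi ← eps → eta ← delta → nu → sigma
  delta is a fork here and delta is conditioned on, so the path is blocked at delta.
All paths are blocked; phi ⊥ sigma | {delta, eta, mu, nu} holds.

Yes — phi and sigma are d-separated given {delta, eta, mu, nu}.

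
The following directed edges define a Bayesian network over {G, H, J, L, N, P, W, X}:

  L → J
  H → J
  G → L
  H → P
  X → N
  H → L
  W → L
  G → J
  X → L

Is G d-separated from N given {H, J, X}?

Yes

We examine all 3 paths between G and N:
  1. G → L ← X → N — L:collider[open]; X:fork[blocks] ⇒ blocked
  2. G → J ← L ← X → N — J:collider[open]; L:chain[open]; X:fork[blocks] ⇒ blocked
  3. G → J ← H → L ← X → N — J:collider[open]; H:fork[blocks]; L:collider[open]; X:fork[blocks] ⇒ blocked
Every path is blocked, so G and N are d-separated given {H, J, X}.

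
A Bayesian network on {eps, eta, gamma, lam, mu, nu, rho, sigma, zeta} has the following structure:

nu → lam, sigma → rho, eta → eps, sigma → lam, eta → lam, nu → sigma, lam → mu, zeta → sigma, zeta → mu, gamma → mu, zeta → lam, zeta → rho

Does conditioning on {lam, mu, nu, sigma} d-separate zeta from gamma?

We examine all 6 paths between zeta and gamma:
Path 1: zeta → mu ← gamma
  mu is a collider and mu is conditioned on, which opens it — no node blocks this path, so it is active.
Path 2: zeta → rho ← sigma ← nu → lam → mu ← gamma
  rho is a collider here and neither rho nor any of its descendants is conditioned on, so the collider stays closed — the path is blocked at rho.
Path 3: zeta → rho ← sigma → lam → mu ← gamma
  rho is a collider here and neither rho nor any of its descendants is conditioned on, so the collider stays closed — the path is blocked at rho.
Path 4: zeta → sigma ← nu → lam → mu ← gamma
  nu is a fork here and nu is conditioned on, so the path is blocked at nu.
Path 5: zeta → sigma → lam → mu ← gamma
  sigma is a chain here and sigma is conditioned on, so the path is blocked at sigma.
Path 6: zeta → lam → mu ← gamma
  lam is a chain here and lam is conditioned on, so the path is blocked at lam.
At least one path is unblocked, so d-separation fails.

No — zeta and gamma are not d-separated given {lam, mu, nu, sigma}.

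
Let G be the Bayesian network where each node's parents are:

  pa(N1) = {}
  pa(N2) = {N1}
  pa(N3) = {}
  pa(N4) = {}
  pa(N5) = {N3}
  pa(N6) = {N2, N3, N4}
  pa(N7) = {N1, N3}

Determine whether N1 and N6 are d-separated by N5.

No

2 paths connect N1 and N6; each must be blocked for d-separation to hold:
  1. N1 → N2 → N6 — N2:chain[open] ⇒ active
  2. N1 → N7 ← N3 → N6 — N7:collider[blocks]; N3:fork[open] ⇒ blocked
At least one path is unblocked, so d-separation fails.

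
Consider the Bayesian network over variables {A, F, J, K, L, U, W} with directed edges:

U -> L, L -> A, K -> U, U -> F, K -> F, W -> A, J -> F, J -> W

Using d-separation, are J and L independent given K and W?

We examine all 3 paths between J and L:
  1. J → W → A ← L — W:chain[blocks]; A:collider[blocks] ⇒ blocked
  2. J → F ← K → U → L — F:collider[blocks]; K:fork[blocks]; U:chain[open] ⇒ blocked
  3. J → F ← U → L — F:collider[blocks]; U:fork[open] ⇒ blocked
Since every path is blocked, d-separation holds.

Yes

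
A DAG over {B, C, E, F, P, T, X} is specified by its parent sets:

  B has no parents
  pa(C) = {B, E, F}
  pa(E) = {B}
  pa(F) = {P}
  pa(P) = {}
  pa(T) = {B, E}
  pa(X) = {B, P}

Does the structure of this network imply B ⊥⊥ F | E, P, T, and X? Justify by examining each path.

We examine all 4 paths between B and F:
Path 1: B → E → C ← F
  E is a chain here and E is conditioned on, so the path is blocked at E.
Path 2: B → X ← P → F
  P is a fork here and P is conditioned on, so the path is blocked at P.
Path 3: B → C ← F
  C is a collider here and neither C nor any of its descendants is conditioned on, so the collider stays closed — the path is blocked at C.
Path 4: B → T ← E → C ← F
  E is a fork here and E is conditioned on, so the path is blocked at E.
All paths are blocked; B ⊥ F | {E, P, T, X} holds.

Yes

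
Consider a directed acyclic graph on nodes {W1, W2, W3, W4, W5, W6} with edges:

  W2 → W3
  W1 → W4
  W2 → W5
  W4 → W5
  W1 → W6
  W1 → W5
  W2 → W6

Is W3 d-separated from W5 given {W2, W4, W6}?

Yes

3 paths connect W3 and W5; each must be blocked for d-separation to hold:
  1. W3 ← W2 → W5 — W2:fork[blocks] ⇒ blocked
  2. W3 ← W2 → W6 ← W1 → W4 → W5 — W2:fork[blocks]; W6:collider[open]; W1:fork[open]; W4:chain[blocks] ⇒ blocked
  3. W3 ← W2 → W6 ← W1 → W5 — W2:fork[blocks]; W6:collider[open]; W1:fork[open] ⇒ blocked
All paths are blocked; W3 ⊥ W5 | {W2, W4, W6} holds.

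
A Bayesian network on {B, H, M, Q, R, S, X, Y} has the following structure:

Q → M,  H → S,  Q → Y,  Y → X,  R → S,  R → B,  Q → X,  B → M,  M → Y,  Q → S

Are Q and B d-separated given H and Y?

No

Enumerating the 4 paths from Q to B and testing each for blocking by {H, Y}:
Path 1: Q → X ← Y ← M ← B
  X is a collider here and neither X nor any of its descendants is conditioned on, so the collider stays closed — the path is blocked at X.
Path 2: Q → Y ← M ← B
  Y is a collider and Y is conditioned on, which opens it; M is a chain and M is not conditioned on — no node blocks this path, so it is active.
Path 3: Q → S ← R → B
  S is a collider here and neither S nor any of its descendants is conditioned on, so the collider stays closed — the path is blocked at S.
Path 4: Q → M ← B
  M is a collider and its descendant Y is conditioned on, which opens it — no node blocks this path, so it is active.
At least one path is unblocked, so d-separation fails.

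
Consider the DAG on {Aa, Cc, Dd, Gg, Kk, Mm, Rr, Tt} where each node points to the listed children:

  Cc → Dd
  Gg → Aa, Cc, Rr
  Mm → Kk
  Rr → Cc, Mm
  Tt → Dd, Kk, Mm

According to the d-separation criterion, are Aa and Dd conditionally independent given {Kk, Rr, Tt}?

Enumerating the 6 paths from Aa to Dd and testing each for blocking by {Kk, Rr, Tt}:
Path 1: Aa ← Gg → Rr → Mm ← Tt → Dd
  Rr is a chain here and Rr is conditioned on, so the path is blocked at Rr.
Path 2: Aa ← Gg → Rr → Mm → Kk ← Tt → Dd
  Rr is a chain here and Rr is conditioned on, so the path is blocked at Rr.
Path 3: Aa ← Gg → Rr → Cc → Dd
  Rr is a chain here and Rr is conditioned on, so the path is blocked at Rr.
Path 4: Aa ← Gg → Cc ← Rr → Mm ← Tt → Dd
  Cc is a collider here and neither Cc nor any of its descendants is conditioned on, so the collider stays closed — the path is blocked at Cc.
Path 5: Aa ← Gg → Cc ← Rr → Mm → Kk ← Tt → Dd
  Cc is a collider here and neither Cc nor any of its descendants is conditioned on, so the collider stays closed — the path is blocked at Cc.
Path 6: Aa ← Gg → Cc → Dd
  Gg is a fork and Gg is not conditioned on; Cc is a chain and Cc is not conditioned on — no node blocks this path, so it is active.
Because an active path exists, Aa and Dd are not d-separated.

No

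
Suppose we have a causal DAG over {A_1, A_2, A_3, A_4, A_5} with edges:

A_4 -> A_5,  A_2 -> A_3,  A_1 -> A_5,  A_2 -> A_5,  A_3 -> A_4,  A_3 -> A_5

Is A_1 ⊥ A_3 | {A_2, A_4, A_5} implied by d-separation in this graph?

No

There are 3 undirected paths between A_1 and A_3; checking each against the conditioning set {A_2, A_4, A_5}:
  1. A_1 → A_5 ← A_3 — A_5:collider[open] ⇒ active
  2. A_1 → A_5 ← A_4 ← A_3 — A_5:collider[open]; A_4:chain[blocks] ⇒ blocked
  3. A_1 → A_5 ← A_2 → A_3 — A_5:collider[open]; A_2:fork[blocks] ⇒ blocked
Since the path A_1 → A_5 ← A_3 is active, A_1 and A_3 are not d-separated given {A_2, A_4, A_5}.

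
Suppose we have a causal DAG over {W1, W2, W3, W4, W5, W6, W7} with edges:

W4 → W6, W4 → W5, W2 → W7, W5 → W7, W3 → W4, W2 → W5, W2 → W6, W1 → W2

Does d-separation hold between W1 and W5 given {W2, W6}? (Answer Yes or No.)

Yes

3 paths connect W1 and W5; each must be blocked for d-separation to hold:
Path 1: W1 → W2 → W6 ← W4 → W5
  W2 is a chain here and W2 is conditioned on, so the path is blocked at W2.
Path 2: W1 → W2 → W5
  W2 is a chain here and W2 is conditioned on, so the path is blocked at W2.
Path 3: W1 → W2 → W7 ← W5
  W2 is a chain here and W2 is conditioned on, so the path is blocked at W2.
Every path is blocked, so W1 and W5 are d-separated given {W2, W6}.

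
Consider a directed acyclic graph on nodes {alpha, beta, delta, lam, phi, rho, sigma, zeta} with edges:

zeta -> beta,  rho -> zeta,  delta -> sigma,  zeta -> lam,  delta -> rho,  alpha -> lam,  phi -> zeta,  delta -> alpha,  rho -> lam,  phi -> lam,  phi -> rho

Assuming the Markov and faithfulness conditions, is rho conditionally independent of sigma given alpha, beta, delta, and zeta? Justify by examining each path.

Enumerating the 6 paths from rho to sigma and testing each for blocking by {alpha, beta, delta, zeta}:
Path 1: rho → zeta → lam ← alpha ← delta → sigma
  zeta is a chain here and zeta is conditioned on, so the path is blocked at zeta.
Path 2: rho → zeta ← phi → lam ← alpha ← delta → sigma
  lam is a collider here and neither lam nor any of its descendants is conditioned on, so the collider stays closed — the path is blocked at lam.
Path 3: rho ← delta → sigma
  delta is a fork here and delta is conditioned on, so the path is blocked at delta.
Path 4: rho → lam ← alpha ← delta → sigma
  lam is a collider here and neither lam nor any of its descendants is conditioned on, so the collider stays closed — the path is blocked at lam.
Path 5: rho ← phi → zeta → lam ← alpha ← delta → sigma
  zeta is a chain here and zeta is conditioned on, so the path is blocked at zeta.
Path 6: rho ← phi → lam ← alpha ← delta → sigma
  lam is a collider here and neither lam nor any of its descendants is conditioned on, so the collider stays closed — the path is blocked at lam.
Since every path is blocked, d-separation holds.

Yes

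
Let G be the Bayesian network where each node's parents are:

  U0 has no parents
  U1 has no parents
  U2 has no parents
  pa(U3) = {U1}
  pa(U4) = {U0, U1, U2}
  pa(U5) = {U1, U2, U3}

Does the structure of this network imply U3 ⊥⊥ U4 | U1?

Yes

Enumerating the 4 paths from U3 to U4 and testing each for blocking by {U1}:
  1. U3 ← U1 → U4 — U1:fork[blocks] ⇒ blocked
  2. U3 ← U1 → U5 ← U2 → U4 — U1:fork[blocks]; U5:collider[blocks]; U2:fork[open] ⇒ blocked
  3. U3 → U5 ← U1 → U4 — U5:collider[blocks]; U1:fork[blocks] ⇒ blocked
  4. U3 → U5 ← U2 → U4 — U5:collider[blocks]; U2:fork[open] ⇒ blocked
All paths are blocked; U3 ⊥ U4 | {U1} holds.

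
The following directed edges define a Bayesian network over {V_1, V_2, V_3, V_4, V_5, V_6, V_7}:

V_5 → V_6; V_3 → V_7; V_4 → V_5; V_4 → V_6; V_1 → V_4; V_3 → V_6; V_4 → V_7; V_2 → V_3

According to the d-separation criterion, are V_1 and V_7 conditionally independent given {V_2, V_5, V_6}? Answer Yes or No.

Enumerating the 3 paths from V_1 to V_7 and testing each for blocking by {V_2, V_5, V_6}:
  1. V_1 → V_4 → V_6 ← V_3 → V_7 — V_4:chain[open]; V_6:collider[open]; V_3:fork[open] ⇒ active
  2. V_1 → V_4 → V_5 → V_6 ← V_3 → V_7 — V_4:chain[open]; V_5:chain[blocks]; V_6:collider[open]; V_3:fork[open] ⇒ blocked
  3. V_1 → V_4 → V_7 — V_4:chain[open] ⇒ active
Because an active path exists, V_1 and V_7 are not d-separated.

No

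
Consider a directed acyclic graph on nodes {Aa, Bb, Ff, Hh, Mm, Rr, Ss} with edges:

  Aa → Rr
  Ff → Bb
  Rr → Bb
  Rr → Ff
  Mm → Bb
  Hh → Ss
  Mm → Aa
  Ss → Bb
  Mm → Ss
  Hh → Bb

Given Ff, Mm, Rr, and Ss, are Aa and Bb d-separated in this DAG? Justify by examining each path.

5 paths connect Aa and Bb; each must be blocked for d-separation to hold:
Path 1: Aa → Rr → Ff → Bb
  Rr is a chain here and Rr is conditioned on, so the path is blocked at Rr.
Path 2: Aa → Rr → Bb
  Rr is a chain here and Rr is conditioned on, so the path is blocked at Rr.
Path 3: Aa ← Mm → Bb
  Mm is a fork here and Mm is conditioned on, so the path is blocked at Mm.
Path 4: Aa ← Mm → Ss ← Hh → Bb
  Mm is a fork here and Mm is conditioned on, so the path is blocked at Mm.
Path 5: Aa ← Mm → Ss → Bb
  Mm is a fork here and Mm is conditioned on, so the path is blocked at Mm.
All paths are blocked; Aa ⊥ Bb | {Ff, Mm, Rr, Ss} holds.

Yes — Aa and Bb are d-separated given {Ff, Mm, Rr, Ss}.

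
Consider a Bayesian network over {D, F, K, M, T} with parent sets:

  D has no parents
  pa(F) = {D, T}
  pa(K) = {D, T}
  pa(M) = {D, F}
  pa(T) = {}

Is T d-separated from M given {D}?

No

We examine all 4 paths between T and M:
  1. T → K ← D → M — K:collider[blocks]; D:fork[blocks] ⇒ blocked
  2. T → K ← D → F → M — K:collider[blocks]; D:fork[blocks]; F:chain[open] ⇒ blocked
  3. T → F ← D → M — F:collider[blocks]; D:fork[blocks] ⇒ blocked
  4. T → F → M — F:chain[open] ⇒ active
Because an active path exists, T and M are not d-separated.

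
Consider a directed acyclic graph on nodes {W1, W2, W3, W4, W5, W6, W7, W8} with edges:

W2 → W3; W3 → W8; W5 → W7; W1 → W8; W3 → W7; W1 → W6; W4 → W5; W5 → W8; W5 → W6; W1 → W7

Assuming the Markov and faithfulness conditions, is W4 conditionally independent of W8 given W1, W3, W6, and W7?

No

Enumerating the 5 paths from W4 to W8 and testing each for blocking by {W1, W3, W6, W7}:
Path 1: W4 → W5 → W7 ← W1 → W8
  W1 is a fork here and W1 is conditioned on, so the path is blocked at W1.
Path 2: W4 → W5 → W7 ← W3 → W8
  W3 is a fork here and W3 is conditioned on, so the path is blocked at W3.
Path 3: W4 → W5 → W6 ← W1 → W7 ← W3 → W8
  W1 is a fork here and W1 is conditioned on, so the path is blocked at W1.
Path 4: W4 → W5 → W6 ← W1 → W8
  W1 is a fork here and W1 is conditioned on, so the path is blocked at W1.
Path 5: W4 → W5 → W8
  W5 is a chain and W5 is not conditioned on — no node blocks this path, so it is active.
Because an active path exists, W4 and W8 are not d-separated.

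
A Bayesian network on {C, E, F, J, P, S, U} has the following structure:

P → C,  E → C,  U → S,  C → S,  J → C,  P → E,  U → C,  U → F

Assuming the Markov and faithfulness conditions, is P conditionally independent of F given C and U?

We examine all 4 paths between P and F:
  1. P → C → S ← U → F — C:chain[blocks]; S:collider[blocks]; U:fork[blocks] ⇒ blocked
  2. P → C ← U → F — C:collider[open]; U:fork[blocks] ⇒ blocked
  3. P → E → C → S ← U → F — E:chain[open]; C:chain[blocks]; S:collider[blocks]; U:fork[blocks] ⇒ blocked
  4. P → E → C ← U → F — E:chain[open]; C:collider[open]; U:fork[blocks] ⇒ blocked
All paths are blocked; P ⊥ F | {C, U} holds.

Yes — P and F are d-separated given {C, U}.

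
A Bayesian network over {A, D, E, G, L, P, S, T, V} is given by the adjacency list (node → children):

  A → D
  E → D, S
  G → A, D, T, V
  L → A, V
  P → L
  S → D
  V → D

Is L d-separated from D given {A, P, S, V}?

No

We examine all 6 paths between L and D:
Path 1: L → V ← G → D
  V is a collider and V is conditioned on, which opens it; G is a fork and G is not conditioned on — no node blocks this path, so it is active.
Path 2: L → V ← G → A → D
  A is a chain here and A is conditioned on, so the path is blocked at A.
Path 3: L → V → D
  V is a chain here and V is conditioned on, so the path is blocked at V.
Path 4: L → A ← G → V → D
  V is a chain here and V is conditioned on, so the path is blocked at V.
Path 5: L → A ← G → D
  A is a collider and A is conditioned on, which opens it; G is a fork and G is not conditioned on — no node blocks this path, so it is active.
Path 6: L → A → D
  A is a chain here and A is conditioned on, so the path is blocked at A.
At least one path is unblocked, so d-separation fails.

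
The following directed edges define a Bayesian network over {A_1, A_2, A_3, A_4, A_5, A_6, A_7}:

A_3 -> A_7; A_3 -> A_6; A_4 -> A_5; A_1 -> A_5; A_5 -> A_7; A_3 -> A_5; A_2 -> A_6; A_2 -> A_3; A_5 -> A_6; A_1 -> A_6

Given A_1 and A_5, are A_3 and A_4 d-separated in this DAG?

Enumerating the 6 paths from A_3 to A_4 and testing each for blocking by {A_1, A_5}:
Path 1: A_3 → A_7 ← A_5 ← A_4
  A_7 is a collider here and neither A_7 nor any of its descendants is conditioned on, so the collider stays closed — the path is blocked at A_7.
Path 2: A_3 → A_5 ← A_4
  A_5 is a collider and A_5 is conditioned on, which opens it — no node blocks this path, so it is active.
Path 3: A_3 → A_6 ← A_5 ← A_4
  A_6 is a collider here and neither A_6 nor any of its descendants is conditioned on, so the collider stays closed — the path is blocked at A_6.
Path 4: A_3 → A_6 ← A_1 → A_5 ← A_4
  A_6 is a collider here and neither A_6 nor any of its descendants is conditioned on, so the collider stays closed — the path is blocked at A_6.
Path 5: A_3 ← A_2 → A_6 ← A_5 ← A_4
  A_6 is a collider here and neither A_6 nor any of its descendants is conditioned on, so the collider stays closed — the path is blocked at A_6.
Path 6: A_3 ← A_2 → A_6 ← A_1 → A_5 ← A_4
  A_6 is a collider here and neither A_6 nor any of its descendants is conditioned on, so the collider stays closed — the path is blocked at A_6.
Because an active path exists, A_3 and A_4 are not d-separated.

No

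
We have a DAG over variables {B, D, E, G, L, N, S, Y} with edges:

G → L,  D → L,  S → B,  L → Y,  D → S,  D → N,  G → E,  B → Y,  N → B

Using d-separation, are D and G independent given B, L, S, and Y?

No

3 paths connect D and G; each must be blocked for d-separation to hold:
  1. D → S → B → Y ← L ← G — S:chain[blocks]; B:chain[blocks]; Y:collider[open]; L:chain[blocks] ⇒ blocked
  2. D → N → B → Y ← L ← G — N:chain[open]; B:chain[blocks]; Y:collider[open]; L:chain[blocks] ⇒ blocked
  3. D → L ← G — L:collider[open] ⇒ active
Since the path D → L ← G is active, D and G are not d-separated given {B, L, S, Y}.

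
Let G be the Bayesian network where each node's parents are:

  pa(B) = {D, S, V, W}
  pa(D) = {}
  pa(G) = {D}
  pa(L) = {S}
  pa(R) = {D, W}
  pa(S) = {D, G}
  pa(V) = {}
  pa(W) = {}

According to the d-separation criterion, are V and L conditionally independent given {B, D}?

No

There are 5 undirected paths between V and L; checking each against the conditioning set {B, D}:
Path 1: V → B ← W → R ← D → G → S → L
  R is a collider here and neither R nor any of its descendants is conditioned on, so the collider stays closed — the path is blocked at R.
Path 2: V → B ← W → R ← D → S → L
  R is a collider here and neither R nor any of its descendants is conditioned on, so the collider stays closed — the path is blocked at R.
Path 3: V → B ← D → G → S → L
  D is a fork here and D is conditioned on, so the path is blocked at D.
Path 4: V → B ← D → S → L
  D is a fork here and D is conditioned on, so the path is blocked at D.
Path 5: V → B ← S → L
  B is a collider and B is conditioned on, which opens it; S is a fork and S is not conditioned on — no node blocks this path, so it is active.
Since the path V → B ← S → L is active, V and L are not d-separated given {B, D}.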